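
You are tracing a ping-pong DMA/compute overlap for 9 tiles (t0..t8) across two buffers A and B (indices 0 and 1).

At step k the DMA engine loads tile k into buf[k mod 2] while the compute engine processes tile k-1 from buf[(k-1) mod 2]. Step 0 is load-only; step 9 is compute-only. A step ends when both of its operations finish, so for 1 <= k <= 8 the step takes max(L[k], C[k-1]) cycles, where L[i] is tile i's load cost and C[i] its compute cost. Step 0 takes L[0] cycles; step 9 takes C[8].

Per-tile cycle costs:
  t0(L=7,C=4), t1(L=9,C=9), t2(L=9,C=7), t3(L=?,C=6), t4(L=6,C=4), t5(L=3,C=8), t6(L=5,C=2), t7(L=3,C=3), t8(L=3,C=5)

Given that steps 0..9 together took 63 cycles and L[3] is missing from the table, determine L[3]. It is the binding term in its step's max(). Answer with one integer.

L[3] = 9

step 0 = dur = L[0]=7 = 7
step 1 = dur = max(L[1]=9, C[0]=4) = 9
step 2 = dur = max(L[2]=9, C[1]=9) = 9
step 3 = dur = max(L[3]=?, C[2]=7) = L[3]  (unknown; binding)
step 4 = dur = max(L[4]=6, C[3]=6) = 6
step 5 = dur = max(L[5]=3, C[4]=4) = 4
step 6 = dur = max(L[6]=5, C[5]=8) = 8
step 7 = dur = max(L[7]=3, C[6]=2) = 3
step 8 = dur = max(L[8]=3, C[7]=3) = 3
step 9 = dur = C[8]=5 = 5
sum of known step durations = 54
dur[3] = total - known = 63 - 54 = 9
L[3] is the binding max in step 3, so L[3] = dur[3] = 9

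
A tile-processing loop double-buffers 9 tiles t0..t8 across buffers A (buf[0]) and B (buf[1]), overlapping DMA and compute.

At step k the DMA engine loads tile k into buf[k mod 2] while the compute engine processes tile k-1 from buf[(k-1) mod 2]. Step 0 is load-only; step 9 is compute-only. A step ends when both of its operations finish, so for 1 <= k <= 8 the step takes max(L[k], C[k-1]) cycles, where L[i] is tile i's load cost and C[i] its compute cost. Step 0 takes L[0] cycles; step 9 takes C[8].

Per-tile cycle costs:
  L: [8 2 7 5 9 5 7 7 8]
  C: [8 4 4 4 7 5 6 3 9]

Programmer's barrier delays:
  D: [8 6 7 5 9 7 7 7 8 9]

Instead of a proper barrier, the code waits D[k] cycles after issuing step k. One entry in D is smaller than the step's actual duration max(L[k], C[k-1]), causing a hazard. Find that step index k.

hazard at step 1

step 0: need L[0]=8 = 8; D[0]=8 ok
step 1: need max(L[1]=2,C[0]=8) = 8; D[1]=6 SHORT
step 2: need max(L[2]=7,C[1]=4) = 7; D[2]=7 ok
step 3: need max(L[3]=5,C[2]=4) = 5; D[3]=5 ok
step 4: need max(L[4]=9,C[3]=4) = 9; D[4]=9 ok
step 5: need max(L[5]=5,C[4]=7) = 7; D[5]=7 ok
step 6: need max(L[6]=7,C[5]=5) = 7; D[6]=7 ok
step 7: need max(L[7]=7,C[6]=6) = 7; D[7]=7 ok
step 8: need max(L[8]=8,C[7]=3) = 8; D[8]=8 ok
step 9: need C[8]=9 = 9; D[9]=9 ok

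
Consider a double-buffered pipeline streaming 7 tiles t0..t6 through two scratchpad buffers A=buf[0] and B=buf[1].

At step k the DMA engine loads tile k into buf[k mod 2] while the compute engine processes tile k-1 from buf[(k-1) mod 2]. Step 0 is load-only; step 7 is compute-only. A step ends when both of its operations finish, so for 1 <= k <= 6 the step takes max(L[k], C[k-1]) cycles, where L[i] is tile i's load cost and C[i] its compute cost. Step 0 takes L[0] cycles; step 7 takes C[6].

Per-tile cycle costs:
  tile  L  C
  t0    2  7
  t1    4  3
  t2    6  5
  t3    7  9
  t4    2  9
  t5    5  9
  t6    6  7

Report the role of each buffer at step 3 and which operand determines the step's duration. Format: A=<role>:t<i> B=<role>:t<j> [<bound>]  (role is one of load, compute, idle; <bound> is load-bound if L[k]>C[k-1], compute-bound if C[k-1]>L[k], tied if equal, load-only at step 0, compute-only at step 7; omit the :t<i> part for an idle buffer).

k=0 load=t0/2c comp=- wait=2 total=2
k=1 load=t1/4c comp=t0/7c wait=7 total=9
k=2 load=t2/6c comp=t1/3c wait=6 total=15
k=3 load=t3/7c comp=t2/5c wait=7 total=22
k=4 load=t4/2c comp=t3/9c wait=9 total=31
k=5 load=t5/5c comp=t4/9c wait=9 total=40
k=6 load=t6/6c comp=t5/9c wait=9 total=49
k=7 load=- comp=t6/7c wait=7 total=56

step 3: A=compute:t2 B=load:t3 [load-bound]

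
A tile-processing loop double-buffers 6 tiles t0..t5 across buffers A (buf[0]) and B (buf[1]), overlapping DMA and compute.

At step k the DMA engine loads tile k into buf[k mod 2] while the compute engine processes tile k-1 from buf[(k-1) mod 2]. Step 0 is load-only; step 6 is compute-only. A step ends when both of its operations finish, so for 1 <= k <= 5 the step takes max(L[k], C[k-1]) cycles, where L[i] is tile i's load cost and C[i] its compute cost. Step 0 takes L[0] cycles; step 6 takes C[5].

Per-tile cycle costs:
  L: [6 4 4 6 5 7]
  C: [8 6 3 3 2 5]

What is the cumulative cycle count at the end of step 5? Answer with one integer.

step 0: L[0]=6 → dur=6, Σ=6 | A=load:t0 B=idle [load-only]
step 1: L[1]=4 C[0]=8 → dur=8, Σ=14 | A=compute:t0 B=load:t1 [compute-bound]
step 2: L[2]=4 C[1]=6 → dur=6, Σ=20 | A=load:t2 B=compute:t1 [compute-bound]
step 3: L[3]=6 C[2]=3 → dur=6, Σ=26 | A=compute:t2 B=load:t3 [load-bound]
step 4: L[4]=5 C[3]=3 → dur=5, Σ=31 | A=load:t4 B=compute:t3 [load-bound]
step 5: L[5]=7 C[4]=2 → dur=7, Σ=38 | A=compute:t4 B=load:t5 [load-bound]
step 6: C[5]=5 → dur=5, Σ=43 | A=idle B=compute:t5 [compute-only]

end_cycle[5] = 38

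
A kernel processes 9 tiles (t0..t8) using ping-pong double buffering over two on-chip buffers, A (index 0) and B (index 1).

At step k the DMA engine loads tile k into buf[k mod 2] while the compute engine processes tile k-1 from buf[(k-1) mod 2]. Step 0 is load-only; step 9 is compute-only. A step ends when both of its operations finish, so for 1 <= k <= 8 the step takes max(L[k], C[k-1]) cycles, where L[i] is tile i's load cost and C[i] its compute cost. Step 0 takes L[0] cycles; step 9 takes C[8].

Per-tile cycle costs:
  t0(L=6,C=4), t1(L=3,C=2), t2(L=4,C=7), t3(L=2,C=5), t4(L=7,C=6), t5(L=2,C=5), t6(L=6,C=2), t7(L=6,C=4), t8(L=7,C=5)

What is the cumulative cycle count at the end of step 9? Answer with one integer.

end_cycle[9] = 58

[0] DMA t0→A (6c) ∥ CU idle ⇒ 6c, clock 6
[1] DMA t1→B (3c) ∥ CU A:t0 (4c) ⇒ 4c, clock 10
[2] DMA t2→A (4c) ∥ CU B:t1 (2c) ⇒ 4c, clock 14
[3] DMA t3→B (2c) ∥ CU A:t2 (7c) ⇒ 7c, clock 21
[4] DMA t4→A (7c) ∥ CU B:t3 (5c) ⇒ 7c, clock 28
[5] DMA t5→B (2c) ∥ CU A:t4 (6c) ⇒ 6c, clock 34
[6] DMA t6→A (6c) ∥ CU B:t5 (5c) ⇒ 6c, clock 40
[7] DMA t7→B (6c) ∥ CU A:t6 (2c) ⇒ 6c, clock 46
[8] DMA t8→A (7c) ∥ CU B:t7 (4c) ⇒ 7c, clock 53
[9] DMA idle ∥ CU A:t8 (5c) ⇒ 5c, clock 58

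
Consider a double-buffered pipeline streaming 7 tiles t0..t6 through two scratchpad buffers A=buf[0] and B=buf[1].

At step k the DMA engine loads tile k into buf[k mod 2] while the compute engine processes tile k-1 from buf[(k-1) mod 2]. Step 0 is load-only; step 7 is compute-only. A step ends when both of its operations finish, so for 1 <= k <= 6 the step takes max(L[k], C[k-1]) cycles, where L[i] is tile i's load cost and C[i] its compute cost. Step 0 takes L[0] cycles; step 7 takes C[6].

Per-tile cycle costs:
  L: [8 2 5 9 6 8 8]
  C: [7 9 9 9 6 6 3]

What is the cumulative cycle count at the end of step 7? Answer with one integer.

step 0: L[0]=8 → dur=8, Σ=8 | A=load:t0 B=idle [load-only]
step 1: L[1]=2 C[0]=7 → dur=7, Σ=15 | A=compute:t0 B=load:t1 [compute-bound]
step 2: L[2]=5 C[1]=9 → dur=9, Σ=24 | A=load:t2 B=compute:t1 [compute-bound]
step 3: L[3]=9 C[2]=9 → dur=9, Σ=33 | A=compute:t2 B=load:t3 [tied]
step 4: L[4]=6 C[3]=9 → dur=9, Σ=42 | A=load:t4 B=compute:t3 [compute-bound]
step 5: L[5]=8 C[4]=6 → dur=8, Σ=50 | A=compute:t4 B=load:t5 [load-bound]
step 6: L[6]=8 C[5]=6 → dur=8, Σ=58 | A=load:t6 B=compute:t5 [load-bound]
step 7: C[6]=3 → dur=3, Σ=61 | A=compute:t6 B=idle [compute-only]

end_cycle[7] = 61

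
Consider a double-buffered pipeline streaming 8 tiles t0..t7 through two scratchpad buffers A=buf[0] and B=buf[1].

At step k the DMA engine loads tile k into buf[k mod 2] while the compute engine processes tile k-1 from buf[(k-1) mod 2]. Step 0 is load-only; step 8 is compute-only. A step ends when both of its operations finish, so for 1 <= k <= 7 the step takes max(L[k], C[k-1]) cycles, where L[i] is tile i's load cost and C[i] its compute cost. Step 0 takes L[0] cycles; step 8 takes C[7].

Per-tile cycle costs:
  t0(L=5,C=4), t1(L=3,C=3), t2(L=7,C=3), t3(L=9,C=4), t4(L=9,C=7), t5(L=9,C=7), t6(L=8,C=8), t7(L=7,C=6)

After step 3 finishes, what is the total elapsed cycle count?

end_cycle[3] = 25

step 0: L[0]=5 → dur=5, Σ=5 | A=load:t0 B=idle [load-only]
step 1: L[1]=3 C[0]=4 → dur=4, Σ=9 | A=compute:t0 B=load:t1 [compute-bound]
step 2: L[2]=7 C[1]=3 → dur=7, Σ=16 | A=load:t2 B=compute:t1 [load-bound]
step 3: L[3]=9 C[2]=3 → dur=9, Σ=25 | A=compute:t2 B=load:t3 [load-bound]
step 4: L[4]=9 C[3]=4 → dur=9, Σ=34 | A=load:t4 B=compute:t3 [load-bound]
step 5: L[5]=9 C[4]=7 → dur=9, Σ=43 | A=compute:t4 B=load:t5 [load-bound]
step 6: L[6]=8 C[5]=7 → dur=8, Σ=51 | A=load:t6 B=compute:t5 [load-bound]
step 7: L[7]=7 C[6]=8 → dur=8, Σ=59 | A=compute:t6 B=load:t7 [compute-bound]
step 8: C[7]=6 → dur=6, Σ=65 | A=idle B=compute:t7 [compute-only]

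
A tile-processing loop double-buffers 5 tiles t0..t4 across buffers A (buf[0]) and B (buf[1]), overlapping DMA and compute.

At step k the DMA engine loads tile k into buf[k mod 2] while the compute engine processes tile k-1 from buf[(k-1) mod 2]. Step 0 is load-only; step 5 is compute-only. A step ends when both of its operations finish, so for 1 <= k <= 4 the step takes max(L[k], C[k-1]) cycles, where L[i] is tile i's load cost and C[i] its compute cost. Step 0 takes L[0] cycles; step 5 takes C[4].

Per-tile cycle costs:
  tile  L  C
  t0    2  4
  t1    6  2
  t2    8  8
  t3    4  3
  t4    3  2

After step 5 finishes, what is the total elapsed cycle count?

  0. 2=2c; end=2; A:t0 B:-
  1. max(6,4)=6c; end=8; A:t0 B:t1
  2. max(8,2)=8c; end=16; A:t2 B:t1
  3. max(4,8)=8c; end=24; A:t2 B:t3
  4. max(3,3)=3c; end=27; A:t4 B:t3
  5. 2=2c; end=29; A:t4 B:t3

end_cycle[5] = 29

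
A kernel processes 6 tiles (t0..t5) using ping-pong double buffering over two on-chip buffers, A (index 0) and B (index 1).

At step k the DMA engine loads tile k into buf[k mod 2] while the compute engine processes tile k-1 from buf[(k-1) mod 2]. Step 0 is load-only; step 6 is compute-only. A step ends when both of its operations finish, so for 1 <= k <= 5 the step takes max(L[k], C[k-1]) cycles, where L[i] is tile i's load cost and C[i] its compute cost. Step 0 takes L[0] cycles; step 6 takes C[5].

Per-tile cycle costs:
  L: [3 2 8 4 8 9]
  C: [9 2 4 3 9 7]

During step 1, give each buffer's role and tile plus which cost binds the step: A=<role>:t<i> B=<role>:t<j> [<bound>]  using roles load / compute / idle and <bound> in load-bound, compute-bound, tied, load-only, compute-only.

[0] DMA t0→A (3c) ∥ CU idle ⇒ 3c, clock 3
[1] DMA t1→B (2c) ∥ CU A:t0 (9c) ⇒ 9c, clock 12
[2] DMA t2→A (8c) ∥ CU B:t1 (2c) ⇒ 8c, clock 20
[3] DMA t3→B (4c) ∥ CU A:t2 (4c) ⇒ 4c, clock 24
[4] DMA t4→A (8c) ∥ CU B:t3 (3c) ⇒ 8c, clock 32
[5] DMA t5→B (9c) ∥ CU A:t4 (9c) ⇒ 9c, clock 41
[6] DMA idle ∥ CU B:t5 (7c) ⇒ 7c, clock 48

step 1: A=compute:t0 B=load:t1 [compute-bound]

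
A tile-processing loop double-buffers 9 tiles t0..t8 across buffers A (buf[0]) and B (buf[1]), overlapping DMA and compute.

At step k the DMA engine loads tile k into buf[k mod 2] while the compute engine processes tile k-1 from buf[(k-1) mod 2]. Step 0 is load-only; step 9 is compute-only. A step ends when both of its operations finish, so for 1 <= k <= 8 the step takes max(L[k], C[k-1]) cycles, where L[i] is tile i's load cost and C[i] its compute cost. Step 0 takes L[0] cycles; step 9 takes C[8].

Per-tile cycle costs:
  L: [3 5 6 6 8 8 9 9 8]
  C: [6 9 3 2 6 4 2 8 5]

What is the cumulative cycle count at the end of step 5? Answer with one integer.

[0] DMA t0→A (3c) ∥ CU idle ⇒ 3c, clock 3
[1] DMA t1→B (5c) ∥ CU A:t0 (6c) ⇒ 6c, clock 9
[2] DMA t2→A (6c) ∥ CU B:t1 (9c) ⇒ 9c, clock 18
[3] DMA t3→B (6c) ∥ CU A:t2 (3c) ⇒ 6c, clock 24
[4] DMA t4→A (8c) ∥ CU B:t3 (2c) ⇒ 8c, clock 32
[5] DMA t5→B (8c) ∥ CU A:t4 (6c) ⇒ 8c, clock 40
[6] DMA t6→A (9c) ∥ CU B:t5 (4c) ⇒ 9c, clock 49
[7] DMA t7→B (9c) ∥ CU A:t6 (2c) ⇒ 9c, clock 58
[8] DMA t8→A (8c) ∥ CU B:t7 (8c) ⇒ 8c, clock 66
[9] DMA idle ∥ CU A:t8 (5c) ⇒ 5c, clock 71

end_cycle[5] = 40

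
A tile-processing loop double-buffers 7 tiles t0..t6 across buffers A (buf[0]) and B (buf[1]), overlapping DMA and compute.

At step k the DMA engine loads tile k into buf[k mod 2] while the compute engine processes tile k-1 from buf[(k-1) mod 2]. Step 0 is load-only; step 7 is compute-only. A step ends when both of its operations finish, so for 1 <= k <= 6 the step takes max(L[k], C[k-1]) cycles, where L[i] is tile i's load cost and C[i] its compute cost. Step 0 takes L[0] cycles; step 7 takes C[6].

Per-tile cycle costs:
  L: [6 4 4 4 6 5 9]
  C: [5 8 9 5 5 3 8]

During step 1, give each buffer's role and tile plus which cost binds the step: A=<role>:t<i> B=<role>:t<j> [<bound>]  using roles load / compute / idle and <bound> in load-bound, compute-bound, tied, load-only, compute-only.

step 1: A=compute:t0 B=load:t1 [compute-bound]

step 0: L[0]=6 → dur=6, Σ=6 | A=load:t0 B=idle [load-only]
step 1: L[1]=4 C[0]=5 → dur=5, Σ=11 | A=compute:t0 B=load:t1 [compute-bound]
step 2: L[2]=4 C[1]=8 → dur=8, Σ=19 | A=load:t2 B=compute:t1 [compute-bound]
step 3: L[3]=4 C[2]=9 → dur=9, Σ=28 | A=compute:t2 B=load:t3 [compute-bound]
step 4: L[4]=6 C[3]=5 → dur=6, Σ=34 | A=load:t4 B=compute:t3 [load-bound]
step 5: L[5]=5 C[4]=5 → dur=5, Σ=39 | A=compute:t4 B=load:t5 [tied]
step 6: L[6]=9 C[5]=3 → dur=9, Σ=48 | A=load:t6 B=compute:t5 [load-bound]
step 7: C[6]=8 → dur=8, Σ=56 | A=compute:t6 B=idle [compute-only]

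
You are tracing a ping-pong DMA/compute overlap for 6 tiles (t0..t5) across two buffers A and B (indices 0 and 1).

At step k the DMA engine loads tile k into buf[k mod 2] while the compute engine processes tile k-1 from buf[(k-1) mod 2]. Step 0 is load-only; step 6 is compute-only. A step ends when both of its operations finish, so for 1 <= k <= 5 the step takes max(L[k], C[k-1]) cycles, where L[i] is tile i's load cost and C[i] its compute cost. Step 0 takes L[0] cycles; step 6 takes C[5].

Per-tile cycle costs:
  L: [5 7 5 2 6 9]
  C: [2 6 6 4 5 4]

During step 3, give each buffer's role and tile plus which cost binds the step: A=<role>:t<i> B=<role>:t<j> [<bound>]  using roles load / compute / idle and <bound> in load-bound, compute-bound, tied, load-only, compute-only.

  0. 5=5c; end=5; A:t0 B:-
  1. max(7,2)=7c; end=12; A:t0 B:t1
  2. max(5,6)=6c; end=18; A:t2 B:t1
  3. max(2,6)=6c; end=24; A:t2 B:t3
  4. max(6,4)=6c; end=30; A:t4 B:t3
  5. max(9,5)=9c; end=39; A:t4 B:t5
  6. 4=4c; end=43; A:t4 B:t5

step 3: A=compute:t2 B=load:t3 [compute-bound]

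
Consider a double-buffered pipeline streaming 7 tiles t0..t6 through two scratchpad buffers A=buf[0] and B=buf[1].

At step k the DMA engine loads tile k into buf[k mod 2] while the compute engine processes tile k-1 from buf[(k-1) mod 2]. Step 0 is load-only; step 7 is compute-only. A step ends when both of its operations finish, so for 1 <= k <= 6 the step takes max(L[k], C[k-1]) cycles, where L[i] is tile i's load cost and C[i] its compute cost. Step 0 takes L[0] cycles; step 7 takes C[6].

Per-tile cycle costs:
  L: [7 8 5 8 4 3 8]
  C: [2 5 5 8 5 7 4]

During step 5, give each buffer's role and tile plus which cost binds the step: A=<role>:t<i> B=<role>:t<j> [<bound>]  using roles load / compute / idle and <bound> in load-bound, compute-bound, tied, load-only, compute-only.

step 5: A=compute:t4 B=load:t5 [compute-bound]

step 0: L[0]=7 → dur=7, Σ=7 | A=load:t0 B=idle [load-only]
step 1: L[1]=8 C[0]=2 → dur=8, Σ=15 | A=compute:t0 B=load:t1 [load-bound]
step 2: L[2]=5 C[1]=5 → dur=5, Σ=20 | A=load:t2 B=compute:t1 [tied]
step 3: L[3]=8 C[2]=5 → dur=8, Σ=28 | A=compute:t2 B=load:t3 [load-bound]
step 4: L[4]=4 C[3]=8 → dur=8, Σ=36 | A=load:t4 B=compute:t3 [compute-bound]
step 5: L[5]=3 C[4]=5 → dur=5, Σ=41 | A=compute:t4 B=load:t5 [compute-bound]
step 6: L[6]=8 C[5]=7 → dur=8, Σ=49 | A=load:t6 B=compute:t5 [load-bound]
step 7: C[6]=4 → dur=4, Σ=53 | A=compute:t6 B=idle [compute-only]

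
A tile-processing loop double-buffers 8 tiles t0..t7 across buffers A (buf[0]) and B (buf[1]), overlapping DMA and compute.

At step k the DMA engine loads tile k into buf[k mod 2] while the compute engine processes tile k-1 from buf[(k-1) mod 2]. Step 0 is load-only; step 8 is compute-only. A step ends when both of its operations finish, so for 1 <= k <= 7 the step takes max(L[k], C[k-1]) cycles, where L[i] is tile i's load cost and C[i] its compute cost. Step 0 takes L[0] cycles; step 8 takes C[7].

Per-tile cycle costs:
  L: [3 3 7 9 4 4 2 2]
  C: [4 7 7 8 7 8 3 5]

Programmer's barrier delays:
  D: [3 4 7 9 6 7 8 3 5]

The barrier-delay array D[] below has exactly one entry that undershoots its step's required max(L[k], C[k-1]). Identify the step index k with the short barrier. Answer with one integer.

hazard at step 4

step 0: need L[0]=3 = 3; D[0]=3 ok
step 1: need max(L[1]=3,C[0]=4) = 4; D[1]=4 ok
step 2: need max(L[2]=7,C[1]=7) = 7; D[2]=7 ok
step 3: need max(L[3]=9,C[2]=7) = 9; D[3]=9 ok
step 4: need max(L[4]=4,C[3]=8) = 8; D[4]=6 SHORT
step 5: need max(L[5]=4,C[4]=7) = 7; D[5]=7 ok
step 6: need max(L[6]=2,C[5]=8) = 8; D[6]=8 ok
step 7: need max(L[7]=2,C[6]=3) = 3; D[7]=3 ok
step 8: need C[7]=5 = 5; D[8]=5 ok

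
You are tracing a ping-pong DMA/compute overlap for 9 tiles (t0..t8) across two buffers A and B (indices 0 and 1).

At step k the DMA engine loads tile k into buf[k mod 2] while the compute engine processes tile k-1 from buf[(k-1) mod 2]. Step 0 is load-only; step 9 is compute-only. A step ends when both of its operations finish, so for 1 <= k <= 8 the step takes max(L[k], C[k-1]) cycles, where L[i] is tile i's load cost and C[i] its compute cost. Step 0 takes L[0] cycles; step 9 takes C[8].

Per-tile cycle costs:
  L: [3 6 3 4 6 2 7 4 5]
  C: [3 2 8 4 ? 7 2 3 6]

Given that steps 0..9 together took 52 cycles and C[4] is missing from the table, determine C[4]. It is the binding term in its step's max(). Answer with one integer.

C[4] = 4

step 0 = dur = L[0]=3 = 3
step 1 = dur = max(L[1]=6, C[0]=3) = 6
step 2 = dur = max(L[2]=3, C[1]=2) = 3
step 3 = dur = max(L[3]=4, C[2]=8) = 8
step 4 = dur = max(L[4]=6, C[3]=4) = 6
step 5 = dur = max(L[5]=2, C[4]=?) = C[4]  (unknown; binding)
step 6 = dur = max(L[6]=7, C[5]=7) = 7
step 7 = dur = max(L[7]=4, C[6]=2) = 4
step 8 = dur = max(L[8]=5, C[7]=3) = 5
step 9 = dur = C[8]=6 = 6
sum of known step durations = 48
dur[5] = total - known = 52 - 48 = 4
C[4] is the binding max in step 5, so C[4] = dur[5] = 4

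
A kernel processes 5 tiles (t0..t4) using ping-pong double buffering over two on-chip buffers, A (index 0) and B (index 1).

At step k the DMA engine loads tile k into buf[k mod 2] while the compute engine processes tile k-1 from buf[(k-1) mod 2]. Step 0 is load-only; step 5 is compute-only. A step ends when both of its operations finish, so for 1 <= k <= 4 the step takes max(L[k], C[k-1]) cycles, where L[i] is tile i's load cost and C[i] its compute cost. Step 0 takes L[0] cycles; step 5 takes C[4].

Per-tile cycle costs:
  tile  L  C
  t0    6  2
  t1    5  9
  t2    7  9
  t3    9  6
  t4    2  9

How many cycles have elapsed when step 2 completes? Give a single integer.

  0. 6=6c; end=6; A:t0 B:-
  1. max(5,2)=5c; end=11; A:t0 B:t1
  2. max(7,9)=9c; end=20; A:t2 B:t1
  3. max(9,9)=9c; end=29; A:t2 B:t3
  4. max(2,6)=6c; end=35; A:t4 B:t3
  5. 9=9c; end=44; A:t4 B:t3

end_cycle[2] = 20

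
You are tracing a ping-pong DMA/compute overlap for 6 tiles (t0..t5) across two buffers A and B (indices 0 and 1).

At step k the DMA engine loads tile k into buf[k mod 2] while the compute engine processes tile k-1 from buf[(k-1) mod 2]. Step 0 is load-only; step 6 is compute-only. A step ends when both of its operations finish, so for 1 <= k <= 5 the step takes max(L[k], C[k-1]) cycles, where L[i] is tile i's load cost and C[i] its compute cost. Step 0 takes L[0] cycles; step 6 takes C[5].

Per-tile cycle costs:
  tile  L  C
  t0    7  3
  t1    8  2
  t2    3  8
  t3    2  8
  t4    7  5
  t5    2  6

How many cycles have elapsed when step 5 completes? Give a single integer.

end_cycle[5] = 39

k=0 load=t0/7c comp=- wait=7 total=7
k=1 load=t1/8c comp=t0/3c wait=8 total=15
k=2 load=t2/3c comp=t1/2c wait=3 total=18
k=3 load=t3/2c comp=t2/8c wait=8 total=26
k=4 load=t4/7c comp=t3/8c wait=8 total=34
k=5 load=t5/2c comp=t4/5c wait=5 total=39
k=6 load=- comp=t5/6c wait=6 total=45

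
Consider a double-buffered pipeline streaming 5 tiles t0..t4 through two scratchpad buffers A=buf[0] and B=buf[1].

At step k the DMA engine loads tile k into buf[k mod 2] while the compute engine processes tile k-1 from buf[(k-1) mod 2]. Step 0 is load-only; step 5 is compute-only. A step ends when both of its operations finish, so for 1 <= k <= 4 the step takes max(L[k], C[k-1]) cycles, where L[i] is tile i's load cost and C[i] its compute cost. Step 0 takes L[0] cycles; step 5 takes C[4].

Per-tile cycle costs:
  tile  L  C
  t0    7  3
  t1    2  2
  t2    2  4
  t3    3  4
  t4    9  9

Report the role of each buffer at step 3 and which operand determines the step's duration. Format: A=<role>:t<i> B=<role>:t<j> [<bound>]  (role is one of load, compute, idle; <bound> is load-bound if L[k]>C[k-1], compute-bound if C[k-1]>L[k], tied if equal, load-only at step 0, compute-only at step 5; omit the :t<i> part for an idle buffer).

  0. 7=7c; end=7; A:t0 B:-
  1. max(2,3)=3c; end=10; A:t0 B:t1
  2. max(2,2)=2c; end=12; A:t2 B:t1
  3. max(3,4)=4c; end=16; A:t2 B:t3
  4. max(9,4)=9c; end=25; A:t4 B:t3
  5. 9=9c; end=34; A:t4 B:t3

step 3: A=compute:t2 B=load:t3 [compute-bound]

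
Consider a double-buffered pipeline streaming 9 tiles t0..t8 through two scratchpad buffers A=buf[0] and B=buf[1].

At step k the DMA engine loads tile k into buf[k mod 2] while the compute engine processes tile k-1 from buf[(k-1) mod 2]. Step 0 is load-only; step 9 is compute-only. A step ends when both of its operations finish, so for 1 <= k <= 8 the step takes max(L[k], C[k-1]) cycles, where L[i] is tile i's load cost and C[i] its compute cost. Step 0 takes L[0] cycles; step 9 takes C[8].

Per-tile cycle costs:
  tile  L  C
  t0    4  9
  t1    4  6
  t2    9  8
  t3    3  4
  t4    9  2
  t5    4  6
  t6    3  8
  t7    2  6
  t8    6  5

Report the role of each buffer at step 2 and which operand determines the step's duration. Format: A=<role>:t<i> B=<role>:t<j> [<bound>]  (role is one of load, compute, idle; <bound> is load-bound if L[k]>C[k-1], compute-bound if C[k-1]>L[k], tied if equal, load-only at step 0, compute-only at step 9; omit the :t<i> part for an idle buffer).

step 2: A=load:t2 B=compute:t1 [load-bound]

k=0 load=t0/4c comp=- wait=4 total=4
k=1 load=t1/4c comp=t0/9c wait=9 total=13
k=2 load=t2/9c comp=t1/6c wait=9 total=22
k=3 load=t3/3c comp=t2/8c wait=8 total=30
k=4 load=t4/9c comp=t3/4c wait=9 total=39
k=5 load=t5/4c comp=t4/2c wait=4 total=43
k=6 load=t6/3c comp=t5/6c wait=6 total=49
k=7 load=t7/2c comp=t6/8c wait=8 total=57
k=8 load=t8/6c comp=t7/6c wait=6 total=63
k=9 load=- comp=t8/5c wait=5 total=68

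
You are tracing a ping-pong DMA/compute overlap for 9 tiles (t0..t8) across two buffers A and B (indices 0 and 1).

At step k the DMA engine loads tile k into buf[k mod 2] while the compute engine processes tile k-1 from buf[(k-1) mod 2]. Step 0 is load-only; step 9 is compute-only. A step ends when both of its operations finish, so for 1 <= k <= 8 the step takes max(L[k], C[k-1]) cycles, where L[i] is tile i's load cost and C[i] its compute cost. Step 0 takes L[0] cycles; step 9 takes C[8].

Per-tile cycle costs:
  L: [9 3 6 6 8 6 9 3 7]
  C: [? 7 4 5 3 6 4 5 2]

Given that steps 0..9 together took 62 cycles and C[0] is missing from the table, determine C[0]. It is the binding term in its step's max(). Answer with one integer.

step 0 = dur = L[0]=9 = 9
step 1 = dur = max(L[1]=3, C[0]=?) = C[0]  (unknown; binding)
step 2 = dur = max(L[2]=6, C[1]=7) = 7
step 3 = dur = max(L[3]=6, C[2]=4) = 6
step 4 = dur = max(L[4]=8, C[3]=5) = 8
step 5 = dur = max(L[5]=6, C[4]=3) = 6
step 6 = dur = max(L[6]=9, C[5]=6) = 9
step 7 = dur = max(L[7]=3, C[6]=4) = 4
step 8 = dur = max(L[8]=7, C[7]=5) = 7
step 9 = dur = C[8]=2 = 2
sum of known step durations = 58
dur[1] = total - known = 62 - 58 = 4
C[0] is the binding max in step 1, so C[0] = dur[1] = 4

C[0] = 4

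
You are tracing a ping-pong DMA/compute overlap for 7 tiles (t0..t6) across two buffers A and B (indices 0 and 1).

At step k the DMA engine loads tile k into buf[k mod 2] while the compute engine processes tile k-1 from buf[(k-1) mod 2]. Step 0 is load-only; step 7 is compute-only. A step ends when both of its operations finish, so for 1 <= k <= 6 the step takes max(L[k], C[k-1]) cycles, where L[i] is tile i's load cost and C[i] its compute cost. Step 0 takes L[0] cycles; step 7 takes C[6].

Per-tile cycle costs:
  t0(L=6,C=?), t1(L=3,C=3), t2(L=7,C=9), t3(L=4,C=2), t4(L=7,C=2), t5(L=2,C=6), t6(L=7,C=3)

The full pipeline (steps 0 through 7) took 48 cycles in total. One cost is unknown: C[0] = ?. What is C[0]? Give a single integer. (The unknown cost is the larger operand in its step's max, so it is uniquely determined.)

step 0 | dur = L[0]=6 = 6
step 1 | dur = max(L[1]=3, C[0]=?) = C[0]  (unknown; binding)
step 2 | dur = max(L[2]=7, C[1]=3) = 7
step 3 | dur = max(L[3]=4, C[2]=9) = 9
step 4 | dur = max(L[4]=7, C[3]=2) = 7
step 5 | dur = max(L[5]=2, C[4]=2) = 2
step 6 | dur = max(L[6]=7, C[5]=6) = 7
step 7 | dur = C[6]=3 = 3
sum of known step durations = 41
dur[1] = total - known = 48 - 41 = 7
C[0] is the binding max in step 1, so C[0] = dur[1] = 7

C[0] = 7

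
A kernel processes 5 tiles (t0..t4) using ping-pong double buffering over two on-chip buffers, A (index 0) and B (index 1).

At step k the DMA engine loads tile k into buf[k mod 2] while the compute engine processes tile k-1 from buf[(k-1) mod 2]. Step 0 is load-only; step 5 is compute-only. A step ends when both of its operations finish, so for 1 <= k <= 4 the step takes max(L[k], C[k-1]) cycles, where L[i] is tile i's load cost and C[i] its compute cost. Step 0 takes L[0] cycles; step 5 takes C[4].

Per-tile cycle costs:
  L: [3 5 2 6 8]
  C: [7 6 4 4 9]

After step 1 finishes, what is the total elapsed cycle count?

end_cycle[1] = 10

[0] DMA t0→A (3c) ∥ CU idle ⇒ 3c, clock 3
[1] DMA t1→B (5c) ∥ CU A:t0 (7c) ⇒ 7c, clock 10
[2] DMA t2→A (2c) ∥ CU B:t1 (6c) ⇒ 6c, clock 16
[3] DMA t3→B (6c) ∥ CU A:t2 (4c) ⇒ 6c, clock 22
[4] DMA t4→A (8c) ∥ CU B:t3 (4c) ⇒ 8c, clock 30
[5] DMA idle ∥ CU A:t4 (9c) ⇒ 9c, clock 39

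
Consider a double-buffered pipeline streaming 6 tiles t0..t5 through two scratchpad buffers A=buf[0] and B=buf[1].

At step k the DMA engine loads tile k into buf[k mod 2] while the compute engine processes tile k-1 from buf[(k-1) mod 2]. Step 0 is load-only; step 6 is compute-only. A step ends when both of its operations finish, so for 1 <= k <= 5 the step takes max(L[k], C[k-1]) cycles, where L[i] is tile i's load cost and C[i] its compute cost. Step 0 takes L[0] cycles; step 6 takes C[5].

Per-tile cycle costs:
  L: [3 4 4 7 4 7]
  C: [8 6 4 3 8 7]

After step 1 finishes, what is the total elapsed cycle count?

end_cycle[1] = 11

[0] DMA t0→A (3c) ∥ CU idle ⇒ 3c, clock 3
[1] DMA t1→B (4c) ∥ CU A:t0 (8c) ⇒ 8c, clock 11
[2] DMA t2→A (4c) ∥ CU B:t1 (6c) ⇒ 6c, clock 17
[3] DMA t3→B (7c) ∥ CU A:t2 (4c) ⇒ 7c, clock 24
[4] DMA t4→A (4c) ∥ CU B:t3 (3c) ⇒ 4c, clock 28
[5] DMA t5→B (7c) ∥ CU A:t4 (8c) ⇒ 8c, clock 36
[6] DMA idle ∥ CU B:t5 (7c) ⇒ 7c, clock 43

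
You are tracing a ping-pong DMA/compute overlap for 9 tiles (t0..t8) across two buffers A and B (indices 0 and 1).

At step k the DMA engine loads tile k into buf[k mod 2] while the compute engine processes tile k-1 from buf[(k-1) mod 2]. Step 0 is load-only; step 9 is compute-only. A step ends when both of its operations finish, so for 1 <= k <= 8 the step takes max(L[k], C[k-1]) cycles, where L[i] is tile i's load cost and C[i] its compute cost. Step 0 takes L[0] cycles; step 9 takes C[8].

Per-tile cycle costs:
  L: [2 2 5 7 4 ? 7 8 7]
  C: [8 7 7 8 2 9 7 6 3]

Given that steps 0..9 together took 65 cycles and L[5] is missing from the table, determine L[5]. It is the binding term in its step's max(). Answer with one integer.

step 0 | dur = L[0]=2 = 2
step 1 | dur = max(L[1]=2, C[0]=8) = 8
step 2 | dur = max(L[2]=5, C[1]=7) = 7
step 3 | dur = max(L[3]=7, C[2]=7) = 7
step 4 | dur = max(L[4]=4, C[3]=8) = 8
step 5 | dur = max(L[5]=?, C[4]=2) = L[5]  (unknown; binding)
step 6 | dur = max(L[6]=7, C[5]=9) = 9
step 7 | dur = max(L[7]=8, C[6]=7) = 8
step 8 | dur = max(L[8]=7, C[7]=6) = 7
step 9 | dur = C[8]=3 = 3
sum of known step durations = 59
dur[5] = total - known = 65 - 59 = 6
L[5] is the binding max in step 5, so L[5] = dur[5] = 6

L[5] = 6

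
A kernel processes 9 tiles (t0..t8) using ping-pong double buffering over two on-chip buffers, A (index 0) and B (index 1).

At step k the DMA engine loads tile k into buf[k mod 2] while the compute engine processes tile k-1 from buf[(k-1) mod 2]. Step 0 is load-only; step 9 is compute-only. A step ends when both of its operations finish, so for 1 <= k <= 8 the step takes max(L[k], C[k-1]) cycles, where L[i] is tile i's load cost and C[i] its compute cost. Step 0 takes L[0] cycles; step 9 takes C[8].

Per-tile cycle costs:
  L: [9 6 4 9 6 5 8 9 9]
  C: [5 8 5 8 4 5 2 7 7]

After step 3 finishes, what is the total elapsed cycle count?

end_cycle[3] = 32

step 0: L[0]=9 → dur=9, Σ=9 | A=load:t0 B=idle [load-only]
step 1: L[1]=6 C[0]=5 → dur=6, Σ=15 | A=compute:t0 B=load:t1 [load-bound]
step 2: L[2]=4 C[1]=8 → dur=8, Σ=23 | A=load:t2 B=compute:t1 [compute-bound]
step 3: L[3]=9 C[2]=5 → dur=9, Σ=32 | A=compute:t2 B=load:t3 [load-bound]
step 4: L[4]=6 C[3]=8 → dur=8, Σ=40 | A=load:t4 B=compute:t3 [compute-bound]
step 5: L[5]=5 C[4]=4 → dur=5, Σ=45 | A=compute:t4 B=load:t5 [load-bound]
step 6: L[6]=8 C[5]=5 → dur=8, Σ=53 | A=load:t6 B=compute:t5 [load-bound]
step 7: L[7]=9 C[6]=2 → dur=9, Σ=62 | A=compute:t6 B=load:t7 [load-bound]
step 8: L[8]=9 C[7]=7 → dur=9, Σ=71 | A=load:t8 B=compute:t7 [load-bound]
step 9: C[8]=7 → dur=7, Σ=78 | A=compute:t8 B=idle [compute-only]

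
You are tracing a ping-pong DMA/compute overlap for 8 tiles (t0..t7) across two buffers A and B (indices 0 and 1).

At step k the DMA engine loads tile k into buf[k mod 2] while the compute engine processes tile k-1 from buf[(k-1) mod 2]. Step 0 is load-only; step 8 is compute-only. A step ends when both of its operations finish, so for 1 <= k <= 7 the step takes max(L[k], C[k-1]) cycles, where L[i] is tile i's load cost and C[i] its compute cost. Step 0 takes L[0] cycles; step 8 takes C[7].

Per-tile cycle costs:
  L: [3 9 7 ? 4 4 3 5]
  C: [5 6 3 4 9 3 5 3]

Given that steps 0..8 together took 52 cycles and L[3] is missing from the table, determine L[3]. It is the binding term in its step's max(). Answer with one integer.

L[3] = 9

step 0 | dur = L[0]=3 = 3
step 1 | dur = max(L[1]=9, C[0]=5) = 9
step 2 | dur = max(L[2]=7, C[1]=6) = 7
step 3 | dur = max(L[3]=?, C[2]=3) = L[3]  (unknown; binding)
step 4 | dur = max(L[4]=4, C[3]=4) = 4
step 5 | dur = max(L[5]=4, C[4]=9) = 9
step 6 | dur = max(L[6]=3, C[5]=3) = 3
step 7 | dur = max(L[7]=5, C[6]=5) = 5
step 8 | dur = C[7]=3 = 3
sum of known step durations = 43
dur[3] = total - known = 52 - 43 = 9
L[3] is the binding max in step 3, so L[3] = dur[3] = 9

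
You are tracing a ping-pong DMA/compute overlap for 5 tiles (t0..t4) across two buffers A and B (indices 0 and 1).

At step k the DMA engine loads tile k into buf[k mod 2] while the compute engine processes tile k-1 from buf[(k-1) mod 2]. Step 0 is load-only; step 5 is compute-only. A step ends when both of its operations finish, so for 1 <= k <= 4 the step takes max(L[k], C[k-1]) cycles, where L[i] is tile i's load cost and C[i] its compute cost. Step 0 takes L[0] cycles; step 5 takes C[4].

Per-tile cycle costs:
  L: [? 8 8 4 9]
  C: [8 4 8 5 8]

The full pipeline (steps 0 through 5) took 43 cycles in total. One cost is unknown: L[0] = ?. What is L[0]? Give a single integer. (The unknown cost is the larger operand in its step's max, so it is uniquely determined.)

L[0] = 2

step 0 = dur = L[0]=? = L[0]  (unknown; binding)
step 1 = dur = max(L[1]=8, C[0]=8) = 8
step 2 = dur = max(L[2]=8, C[1]=4) = 8
step 3 = dur = max(L[3]=4, C[2]=8) = 8
step 4 = dur = max(L[4]=9, C[3]=5) = 9
step 5 = dur = C[4]=8 = 8
sum of known step durations = 41
dur[0] = total - known = 43 - 41 = 2
L[0] is the binding max in step 0, so L[0] = dur[0] = 2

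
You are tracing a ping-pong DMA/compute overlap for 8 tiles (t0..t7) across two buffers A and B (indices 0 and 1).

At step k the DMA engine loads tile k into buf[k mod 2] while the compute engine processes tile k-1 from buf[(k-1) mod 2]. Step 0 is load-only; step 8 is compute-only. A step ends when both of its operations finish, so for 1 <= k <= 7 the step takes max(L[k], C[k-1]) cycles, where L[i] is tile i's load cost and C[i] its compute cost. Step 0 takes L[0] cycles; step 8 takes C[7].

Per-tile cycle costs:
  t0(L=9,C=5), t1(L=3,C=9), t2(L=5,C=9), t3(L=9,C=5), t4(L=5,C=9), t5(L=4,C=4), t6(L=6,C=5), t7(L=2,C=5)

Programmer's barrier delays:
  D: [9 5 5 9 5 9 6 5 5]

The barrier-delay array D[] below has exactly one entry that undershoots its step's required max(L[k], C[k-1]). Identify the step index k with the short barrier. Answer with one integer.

[0] required=L[0]=9=9 vs D=9 ok
[1] required=max(L[1]=3,C[0]=5)=5 vs D=5 ok
[2] required=max(L[2]=5,C[1]=9)=9 vs D=5 SHORT
[3] required=max(L[3]=9,C[2]=9)=9 vs D=9 ok
[4] required=max(L[4]=5,C[3]=5)=5 vs D=5 ok
[5] required=max(L[5]=4,C[4]=9)=9 vs D=9 ok
[6] required=max(L[6]=6,C[5]=4)=6 vs D=6 ok
[7] required=max(L[7]=2,C[6]=5)=5 vs D=5 ok
[8] required=C[7]=5=5 vs D=5 ok

hazard at step 2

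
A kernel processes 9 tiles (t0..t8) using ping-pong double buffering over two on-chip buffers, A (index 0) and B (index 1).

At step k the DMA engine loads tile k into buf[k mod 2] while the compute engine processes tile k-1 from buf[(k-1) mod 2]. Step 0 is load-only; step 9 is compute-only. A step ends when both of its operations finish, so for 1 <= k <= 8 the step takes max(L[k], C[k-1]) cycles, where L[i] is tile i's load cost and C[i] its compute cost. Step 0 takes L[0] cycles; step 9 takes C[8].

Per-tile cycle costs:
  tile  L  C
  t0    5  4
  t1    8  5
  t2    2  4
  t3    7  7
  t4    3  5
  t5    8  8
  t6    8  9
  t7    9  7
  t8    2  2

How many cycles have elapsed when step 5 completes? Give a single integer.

k=0 load=t0/5c comp=- wait=5 total=5
k=1 load=t1/8c comp=t0/4c wait=8 total=13
k=2 load=t2/2c comp=t1/5c wait=5 total=18
k=3 load=t3/7c comp=t2/4c wait=7 total=25
k=4 load=t4/3c comp=t3/7c wait=7 total=32
k=5 load=t5/8c comp=t4/5c wait=8 total=40
k=6 load=t6/8c comp=t5/8c wait=8 total=48
k=7 load=t7/9c comp=t6/9c wait=9 total=57
k=8 load=t8/2c comp=t7/7c wait=7 total=64
k=9 load=- comp=t8/2c wait=2 total=66

end_cycle[5] = 40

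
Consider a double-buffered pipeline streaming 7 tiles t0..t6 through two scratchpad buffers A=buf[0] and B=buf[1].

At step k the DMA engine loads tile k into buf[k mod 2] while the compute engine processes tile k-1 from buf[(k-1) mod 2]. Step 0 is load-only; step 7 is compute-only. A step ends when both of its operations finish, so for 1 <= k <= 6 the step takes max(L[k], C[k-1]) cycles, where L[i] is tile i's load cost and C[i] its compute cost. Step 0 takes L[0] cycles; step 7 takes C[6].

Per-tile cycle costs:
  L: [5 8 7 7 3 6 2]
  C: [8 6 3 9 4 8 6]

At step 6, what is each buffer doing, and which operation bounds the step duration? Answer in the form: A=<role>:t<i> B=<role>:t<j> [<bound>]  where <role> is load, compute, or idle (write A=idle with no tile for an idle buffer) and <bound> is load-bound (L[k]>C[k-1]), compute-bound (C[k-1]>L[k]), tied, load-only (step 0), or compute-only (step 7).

step 0: L[0]=5 → dur=5, Σ=5 | A=load:t0 B=idle [load-only]
step 1: L[1]=8 C[0]=8 → dur=8, Σ=13 | A=compute:t0 B=load:t1 [tied]
step 2: L[2]=7 C[1]=6 → dur=7, Σ=20 | A=load:t2 B=compute:t1 [load-bound]
step 3: L[3]=7 C[2]=3 → dur=7, Σ=27 | A=compute:t2 B=load:t3 [load-bound]
step 4: L[4]=3 C[3]=9 → dur=9, Σ=36 | A=load:t4 B=compute:t3 [compute-bound]
step 5: L[5]=6 C[4]=4 → dur=6, Σ=42 | A=compute:t4 B=load:t5 [load-bound]
step 6: L[6]=2 C[5]=8 → dur=8, Σ=50 | A=load:t6 B=compute:t5 [compute-bound]
step 7: C[6]=6 → dur=6, Σ=56 | A=compute:t6 B=idle [compute-only]

step 6: A=load:t6 B=compute:t5 [compute-bound]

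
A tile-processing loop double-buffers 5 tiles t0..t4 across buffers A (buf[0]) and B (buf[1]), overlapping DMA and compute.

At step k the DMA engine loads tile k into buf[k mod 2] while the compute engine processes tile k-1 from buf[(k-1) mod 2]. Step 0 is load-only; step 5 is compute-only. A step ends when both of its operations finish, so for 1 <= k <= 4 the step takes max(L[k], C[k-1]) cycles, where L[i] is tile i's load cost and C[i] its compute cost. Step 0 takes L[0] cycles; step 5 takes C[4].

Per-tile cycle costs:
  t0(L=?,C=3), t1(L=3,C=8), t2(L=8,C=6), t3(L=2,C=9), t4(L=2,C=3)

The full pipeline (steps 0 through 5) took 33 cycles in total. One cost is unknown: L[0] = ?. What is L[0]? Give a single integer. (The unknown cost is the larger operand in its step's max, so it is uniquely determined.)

L[0] = 4

step 0 = dur = L[0]=? = L[0]  (unknown; binding)
step 1 = dur = max(L[1]=3, C[0]=3) = 3
step 2 = dur = max(L[2]=8, C[1]=8) = 8
step 3 = dur = max(L[3]=2, C[2]=6) = 6
step 4 = dur = max(L[4]=2, C[3]=9) = 9
step 5 = dur = C[4]=3 = 3
sum of known step durations = 29
dur[0] = total - known = 33 - 29 = 4
L[0] is the binding max in step 0, so L[0] = dur[0] = 4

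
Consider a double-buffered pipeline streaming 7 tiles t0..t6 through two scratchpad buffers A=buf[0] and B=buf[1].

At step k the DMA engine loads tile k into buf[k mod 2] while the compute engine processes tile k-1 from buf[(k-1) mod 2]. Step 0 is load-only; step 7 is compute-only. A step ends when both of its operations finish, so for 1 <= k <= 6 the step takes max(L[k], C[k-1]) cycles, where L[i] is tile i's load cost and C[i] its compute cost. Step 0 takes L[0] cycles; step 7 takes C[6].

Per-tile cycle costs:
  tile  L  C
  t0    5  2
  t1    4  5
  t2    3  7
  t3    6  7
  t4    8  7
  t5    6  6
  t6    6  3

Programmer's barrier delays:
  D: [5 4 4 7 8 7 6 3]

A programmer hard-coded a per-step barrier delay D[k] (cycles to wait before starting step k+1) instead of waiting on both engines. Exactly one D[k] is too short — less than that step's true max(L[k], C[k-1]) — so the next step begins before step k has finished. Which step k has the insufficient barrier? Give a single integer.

step 0: need L[0]=5 = 5; D[0]=5 ok
step 1: need max(L[1]=4,C[0]=2) = 4; D[1]=4 ok
step 2: need max(L[2]=3,C[1]=5) = 5; D[2]=4 SHORT
step 3: need max(L[3]=6,C[2]=7) = 7; D[3]=7 ok
step 4: need max(L[4]=8,C[3]=7) = 8; D[4]=8 ok
step 5: need max(L[5]=6,C[4]=7) = 7; D[5]=7 ok
step 6: need max(L[6]=6,C[5]=6) = 6; D[6]=6 ok
step 7: need C[6]=3 = 3; D[7]=3 ok

hazard at step 2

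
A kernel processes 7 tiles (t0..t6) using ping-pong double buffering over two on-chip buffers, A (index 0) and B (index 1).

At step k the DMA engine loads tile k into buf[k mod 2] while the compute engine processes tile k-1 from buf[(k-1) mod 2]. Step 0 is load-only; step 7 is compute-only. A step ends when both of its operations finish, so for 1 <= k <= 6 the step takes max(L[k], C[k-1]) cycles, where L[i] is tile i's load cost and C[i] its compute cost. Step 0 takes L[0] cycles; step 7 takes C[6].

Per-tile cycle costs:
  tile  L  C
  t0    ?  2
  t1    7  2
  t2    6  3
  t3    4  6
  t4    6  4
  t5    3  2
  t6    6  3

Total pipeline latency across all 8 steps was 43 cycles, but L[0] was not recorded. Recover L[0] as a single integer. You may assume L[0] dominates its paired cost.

step 0: dur = L[0]=? = L[0]  (unknown; binding)
step 1: dur = max(L[1]=7, C[0]=2) = 7
step 2: dur = max(L[2]=6, C[1]=2) = 6
step 3: dur = max(L[3]=4, C[2]=3) = 4
step 4: dur = max(L[4]=6, C[3]=6) = 6
step 5: dur = max(L[5]=3, C[4]=4) = 4
step 6: dur = max(L[6]=6, C[5]=2) = 6
step 7: dur = C[6]=3 = 3
sum of known step durations = 36
dur[0] = total - known = 43 - 36 = 7
L[0] is the binding max in step 0, so L[0] = dur[0] = 7

L[0] = 7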